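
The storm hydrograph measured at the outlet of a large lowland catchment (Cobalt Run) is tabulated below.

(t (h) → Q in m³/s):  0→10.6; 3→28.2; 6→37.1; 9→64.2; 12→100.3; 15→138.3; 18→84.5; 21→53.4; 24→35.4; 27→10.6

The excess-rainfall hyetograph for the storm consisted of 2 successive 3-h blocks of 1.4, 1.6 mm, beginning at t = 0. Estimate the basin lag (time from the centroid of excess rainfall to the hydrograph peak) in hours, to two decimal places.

Centroid of excess rainfall: t_c = Σ P_i·t̄_i / ΣP_i = 3.1000 h (block centres at 1.5, 4.5 h).
Hydrograph peak occurs at t = 15 h, so basin lag t_L = 15 − 3.1000 = 11.90 h.

t_L ≈ 11.90 h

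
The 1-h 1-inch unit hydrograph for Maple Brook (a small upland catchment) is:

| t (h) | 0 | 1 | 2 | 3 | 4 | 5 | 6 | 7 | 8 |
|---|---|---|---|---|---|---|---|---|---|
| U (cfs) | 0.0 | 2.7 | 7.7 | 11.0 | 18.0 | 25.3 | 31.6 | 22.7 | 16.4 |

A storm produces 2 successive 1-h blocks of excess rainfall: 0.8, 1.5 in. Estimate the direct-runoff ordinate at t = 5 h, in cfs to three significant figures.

Q ≈ 47.2 cfs

By discrete convolution, Q_j = Σ (P_i / 1 in) · U_{j−i}.
At t = 5 h (j=5): Q = (0.8/1)·25.3 + (1.5/1)·18.0 = 47.2 cfs.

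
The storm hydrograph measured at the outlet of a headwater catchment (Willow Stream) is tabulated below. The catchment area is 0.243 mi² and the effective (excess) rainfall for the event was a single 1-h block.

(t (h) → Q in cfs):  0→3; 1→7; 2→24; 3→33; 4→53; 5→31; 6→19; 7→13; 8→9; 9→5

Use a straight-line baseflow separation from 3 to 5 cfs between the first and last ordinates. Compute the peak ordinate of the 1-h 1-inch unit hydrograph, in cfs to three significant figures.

U_p ≈ 49.1 cfs

Direct runoff: 0.00, 3.78, 20.56, 29.33, 49.11, 26.89, 14.67, 8.44, 4.22, 0.00 cfs; ΣQ_DR = 157.0 cfs, peak = 49.11 cfs.
Runoff depth d = ΣQ_DR·Δt / A = 157.0 × 3600 / (0.243 mi²) = 1.001 in.
The 1-inch UH is the DRH scaled by (1 in)/d, so U_p = 49.11 × 1/1.001 = 49.1 cfs.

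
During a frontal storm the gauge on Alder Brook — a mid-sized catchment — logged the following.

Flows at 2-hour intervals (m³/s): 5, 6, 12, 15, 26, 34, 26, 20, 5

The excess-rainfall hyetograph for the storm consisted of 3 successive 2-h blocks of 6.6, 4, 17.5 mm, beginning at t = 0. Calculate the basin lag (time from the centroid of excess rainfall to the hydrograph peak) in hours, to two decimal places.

t_L ≈ 6.22 h

Centroid of excess rainfall: t_c = Σ P_i·t̄_i / ΣP_i = 3.7758 h (block centres at 1, 3, 5 h).
Hydrograph peak occurs at t = 10 h, so basin lag t_L = 10 − 3.7758 = 6.22 h.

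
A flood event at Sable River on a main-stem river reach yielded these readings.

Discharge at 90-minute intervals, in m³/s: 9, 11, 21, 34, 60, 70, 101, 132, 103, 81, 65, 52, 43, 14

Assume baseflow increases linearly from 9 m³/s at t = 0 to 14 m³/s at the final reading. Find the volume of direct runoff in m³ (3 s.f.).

V ≈ 3.43 × 10^6 m³

Direct-runoff ordinates (Q − Q_b): 0.00, 1.62, 11.23, 23.85, 49.46, 59.08, 89.69, 120.31, 90.92, 68.54, 52.15, 38.77, 29.38, 0.00 m³/s.
ΣQ_DR = 635.0 m³/s.
With Δt = 1.5 h = 5400 s, V = ΣQ_DR · Δt = 635.0 × 5400 = 3.43 × 10^6 m³.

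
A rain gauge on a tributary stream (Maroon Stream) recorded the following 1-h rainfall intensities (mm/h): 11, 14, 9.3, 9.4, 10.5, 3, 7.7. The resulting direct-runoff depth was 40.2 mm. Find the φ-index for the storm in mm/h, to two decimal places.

φ ≈ 3.62 mm/h

Only the 6 blocks with intensity above φ contribute runoff: 11, 14, 9.3, 9.4, 10.5, 7.7 mm/h.
Σ(I−φ)·Δt = d  ⇒  (11+14+9.3+9.4+10.5+7.7 − 6φ)·1 = 40.2
φ = (61.90 − 40.2/1) / 6 = 3.62 mm/h.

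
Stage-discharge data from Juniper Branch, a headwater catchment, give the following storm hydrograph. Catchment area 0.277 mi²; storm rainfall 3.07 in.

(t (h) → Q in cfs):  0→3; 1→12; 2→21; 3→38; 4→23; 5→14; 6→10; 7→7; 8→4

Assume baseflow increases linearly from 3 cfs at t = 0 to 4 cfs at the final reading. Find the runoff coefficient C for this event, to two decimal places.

C ≈ 0.18

ΣQ_DR = 100.5 cfs; V = ΣQ_DR·Δt = 3.618 × 10^5 ft³.
Runoff depth d = V / A = 0.5622 in.
C = d / P = 0.5622 / 3.07 = 0.18.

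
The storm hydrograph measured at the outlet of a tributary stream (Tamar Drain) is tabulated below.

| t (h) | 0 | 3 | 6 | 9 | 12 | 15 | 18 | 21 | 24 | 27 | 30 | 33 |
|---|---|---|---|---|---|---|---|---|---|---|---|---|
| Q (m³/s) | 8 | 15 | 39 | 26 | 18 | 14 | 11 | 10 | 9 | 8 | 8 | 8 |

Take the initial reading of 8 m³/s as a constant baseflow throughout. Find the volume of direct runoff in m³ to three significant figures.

Direct-runoff ordinates (Q − Q_b): 0.0, 7.0, 31.0, 18.0, 10.0, 6.0, 3.0, 2.0, 1.0, 0.0, 0.0, 0.0 m³/s.
ΣQ_DR = 78.00 m³/s.
With Δt = 3 h = 10800 s, V = ΣQ_DR · Δt = 78.00 × 10800 = 8.42 × 10^5 m³.

V ≈ 8.42 × 10^5 m³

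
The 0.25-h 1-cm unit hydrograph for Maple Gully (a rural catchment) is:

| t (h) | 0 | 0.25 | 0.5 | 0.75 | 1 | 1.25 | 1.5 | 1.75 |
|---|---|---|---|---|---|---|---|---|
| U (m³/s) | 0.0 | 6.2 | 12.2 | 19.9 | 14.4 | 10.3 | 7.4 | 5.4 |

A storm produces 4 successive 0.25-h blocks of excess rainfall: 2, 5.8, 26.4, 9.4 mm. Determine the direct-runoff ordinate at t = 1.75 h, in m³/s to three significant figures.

Q ≈ 46.1 m³/s

By discrete convolution, Q_j = Σ (P_i / 10 mm) · U_{j−i}.
At t = 1.75 h (j=7): Q = (2/10)·5.4 + (5.8/10)·7.4 + (26.4/10)·10.3 + (9.4/10)·14.4 = 46.1 m³/s.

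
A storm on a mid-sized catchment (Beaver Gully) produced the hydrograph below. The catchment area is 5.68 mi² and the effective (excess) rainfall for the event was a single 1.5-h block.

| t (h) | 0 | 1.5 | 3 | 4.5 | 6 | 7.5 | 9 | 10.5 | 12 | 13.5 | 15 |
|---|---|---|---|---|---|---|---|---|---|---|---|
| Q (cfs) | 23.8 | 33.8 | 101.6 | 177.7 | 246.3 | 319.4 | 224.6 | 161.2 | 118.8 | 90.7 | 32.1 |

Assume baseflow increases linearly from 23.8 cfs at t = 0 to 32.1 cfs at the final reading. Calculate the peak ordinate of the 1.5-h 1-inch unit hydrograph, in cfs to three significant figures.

Direct runoff: 0.00, 9.17, 76.14, 151.41, 219.18, 291.45, 195.82, 131.59, 88.36, 59.43, 0.00 cfs; ΣQ_DR = 1223 cfs, peak = 291.45 cfs.
Runoff depth d = ΣQ_DR·Δt / A = 1223 × 5400 / (5.68 mi²) = 0.5003 in.
The 1-inch UH is the DRH scaled by (1 in)/d, so U_p = 291.45 × 1/0.5003 = 583 cfs.

U_p ≈ 583 cfs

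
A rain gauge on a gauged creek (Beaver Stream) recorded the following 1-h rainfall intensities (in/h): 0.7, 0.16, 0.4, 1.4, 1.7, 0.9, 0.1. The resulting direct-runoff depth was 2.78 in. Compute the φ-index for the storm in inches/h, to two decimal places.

Only the 4 blocks with intensity above φ contribute runoff: 0.7, 1.4, 1.7, 0.9 in/h.
Σ(I−φ)·Δt = d  ⇒  (0.7+1.4+1.7+0.9 − 4φ)·1 = 2.78
φ = (4.700 − 2.78/1) / 4 = 0.48 in/h.

φ ≈ 0.48 in/h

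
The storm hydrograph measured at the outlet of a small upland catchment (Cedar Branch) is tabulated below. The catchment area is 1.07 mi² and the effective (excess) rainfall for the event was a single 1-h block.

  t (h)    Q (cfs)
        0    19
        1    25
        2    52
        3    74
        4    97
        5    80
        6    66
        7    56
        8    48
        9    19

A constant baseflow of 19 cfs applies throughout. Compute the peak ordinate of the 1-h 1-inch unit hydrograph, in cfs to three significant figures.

Direct runoff: 0.0, 6.0, 33.0, 55.0, 78.0, 61.0, 47.0, 37.0, 29.0, 0.0 cfs; ΣQ_DR = 346.0 cfs, peak = 78.0 cfs.
Runoff depth d = ΣQ_DR·Δt / A = 346.0 × 3600 / (1.07 mi²) = 0.5011 in.
The 1-inch UH is the DRH scaled by (1 in)/d, so U_p = 78.0 × 1/0.5011 = 156 cfs.

U_p ≈ 156 cfs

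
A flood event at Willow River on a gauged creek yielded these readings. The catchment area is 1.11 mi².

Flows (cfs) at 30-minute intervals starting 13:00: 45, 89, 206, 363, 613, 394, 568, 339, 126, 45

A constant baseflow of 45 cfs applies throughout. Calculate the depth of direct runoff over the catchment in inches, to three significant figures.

d ≈ 1.63 in

Direct runoff: 0.0, 44.0, 161.0, 318.0, 568.0, 349.0, 523.0, 294.0, 81.0, 0.0 cfs; ΣQ_DR = 2338 cfs.
V = ΣQ_DR · Δt = 2338 × 1800 s = 4.208 × 10^6 ft³.
Over A = 1.11 mi², depth = V / A = 1.63 in.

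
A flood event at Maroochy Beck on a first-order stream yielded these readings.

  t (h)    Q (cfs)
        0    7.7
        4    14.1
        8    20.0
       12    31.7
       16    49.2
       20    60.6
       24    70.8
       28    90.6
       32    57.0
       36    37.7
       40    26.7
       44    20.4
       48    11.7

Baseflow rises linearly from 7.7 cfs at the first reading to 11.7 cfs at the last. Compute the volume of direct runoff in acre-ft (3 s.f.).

V ≈ 123 acre-ft

Direct-runoff ordinates (Q − Q_b): 0.00, 6.07, 11.63, 23.00, 40.17, 51.23, 61.10, 80.57, 46.63, 27.00, 15.67, 9.03, 0.00 cfs.
ΣQ_DR = 372.1 cfs.
With Δt = 4 h = 14400 s, V = ΣQ_DR · Δt = 372.1 × 14400 = 5.36 × 10^6 ft³ = 123 acre-ft.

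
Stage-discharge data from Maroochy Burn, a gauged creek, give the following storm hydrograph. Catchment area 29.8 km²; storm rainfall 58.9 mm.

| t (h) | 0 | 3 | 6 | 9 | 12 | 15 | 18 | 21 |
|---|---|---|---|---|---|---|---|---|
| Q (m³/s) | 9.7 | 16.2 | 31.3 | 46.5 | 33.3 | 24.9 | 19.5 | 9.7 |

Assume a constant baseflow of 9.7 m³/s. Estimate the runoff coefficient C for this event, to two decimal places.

C ≈ 0.70

ΣQ_DR = 113.5 m³/s; V = ΣQ_DR·Δt = 1.226 × 10^6 m³.
Runoff depth d = V / A = 41.13 mm.
C = d / P = 41.13 / 58.9 = 0.70.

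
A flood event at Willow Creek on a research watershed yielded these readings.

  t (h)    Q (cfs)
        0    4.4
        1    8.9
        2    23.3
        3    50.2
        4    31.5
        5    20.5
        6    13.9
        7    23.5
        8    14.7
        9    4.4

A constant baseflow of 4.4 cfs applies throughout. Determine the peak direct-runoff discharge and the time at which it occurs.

Q_p = 45.8 cfs at t = 3 h

Subtracting baseflow gives direct-runoff ordinates: 0.0, 4.5, 18.9, 45.8, 27.1, 16.1, 9.5, 19.1, 10.3, 0.0 cfs.
The maximum is 45.8 cfs, occurring at the reading for t = 3 h.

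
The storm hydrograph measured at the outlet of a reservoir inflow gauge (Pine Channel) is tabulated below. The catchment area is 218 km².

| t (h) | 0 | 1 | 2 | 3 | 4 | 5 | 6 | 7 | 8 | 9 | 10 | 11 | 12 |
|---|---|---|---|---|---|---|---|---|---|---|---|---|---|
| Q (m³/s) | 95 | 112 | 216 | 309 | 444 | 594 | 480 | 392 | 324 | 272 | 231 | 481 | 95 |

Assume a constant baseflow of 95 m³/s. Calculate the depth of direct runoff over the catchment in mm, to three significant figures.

Direct runoff: 0.0, 17.0, 121.0, 214.0, 349.0, 499.0, 385.0, 297.0, 229.0, 177.0, 136.0, 386.0, 0.0 m³/s; ΣQ_DR = 2810 m³/s.
V = ΣQ_DR · Δt = 2810 × 3600 s = 1.012 × 10^7 m³.
Over A = 218 km², depth = V / A = 46.4 mm.

d ≈ 46.4 mm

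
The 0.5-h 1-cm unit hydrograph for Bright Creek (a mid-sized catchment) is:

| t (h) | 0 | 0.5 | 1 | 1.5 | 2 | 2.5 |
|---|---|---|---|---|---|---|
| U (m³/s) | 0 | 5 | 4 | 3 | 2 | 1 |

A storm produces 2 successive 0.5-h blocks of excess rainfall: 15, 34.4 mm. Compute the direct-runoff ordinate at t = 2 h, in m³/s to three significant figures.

By discrete convolution, Q_j = Σ (P_i / 10 mm) · U_{j−i}.
At t = 2 h (j=4): Q = (15/10)·2 + (34.4/10)·3 = 13.3 m³/s.

Q ≈ 13.3 m³/s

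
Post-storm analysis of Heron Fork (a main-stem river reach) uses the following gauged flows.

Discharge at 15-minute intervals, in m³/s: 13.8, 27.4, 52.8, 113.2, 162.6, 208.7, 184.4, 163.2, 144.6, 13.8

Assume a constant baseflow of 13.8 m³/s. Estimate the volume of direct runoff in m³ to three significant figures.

V ≈ 8.52 × 10^5 m³

Direct-runoff ordinates (Q − Q_b): 0.0, 13.6, 39.0, 99.4, 148.8, 194.9, 170.6, 149.4, 130.8, 0.0 m³/s.
ΣQ_DR = 946.5 m³/s.
With Δt = 0.25 h = 900 s, V = ΣQ_DR · Δt = 946.5 × 900 = 8.52 × 10^5 m³.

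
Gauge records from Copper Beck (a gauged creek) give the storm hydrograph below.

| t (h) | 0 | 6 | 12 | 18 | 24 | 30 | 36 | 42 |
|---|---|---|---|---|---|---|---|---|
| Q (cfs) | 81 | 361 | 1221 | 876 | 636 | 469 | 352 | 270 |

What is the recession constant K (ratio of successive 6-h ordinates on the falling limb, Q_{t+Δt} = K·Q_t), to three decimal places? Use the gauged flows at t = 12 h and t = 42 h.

K ≈ 0.739

Using the recession-limb readings at t = 12 h and t = 42 h: Q falls from 1221 to 270 cfs over 5 intervals.
K = (Q₂/Q₁)^(1/5) = (270/1221)^(1/5) = 0.739.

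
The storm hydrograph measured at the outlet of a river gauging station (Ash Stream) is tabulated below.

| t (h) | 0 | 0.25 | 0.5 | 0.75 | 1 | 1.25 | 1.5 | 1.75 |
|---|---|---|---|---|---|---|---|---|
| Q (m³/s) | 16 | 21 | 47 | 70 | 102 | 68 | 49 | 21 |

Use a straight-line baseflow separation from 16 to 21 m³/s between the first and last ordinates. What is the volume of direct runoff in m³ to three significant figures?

Direct-runoff ordinates (Q − Q_b): 0.00, 4.29, 29.57, 51.86, 83.14, 48.43, 28.71, 0.00 m³/s.
ΣQ_DR = 246.0 m³/s.
With Δt = 0.25 h = 900 s, V = ΣQ_DR · Δt = 246.0 × 900 = 2.21 × 10^5 m³.

V ≈ 2.21 × 10^5 m³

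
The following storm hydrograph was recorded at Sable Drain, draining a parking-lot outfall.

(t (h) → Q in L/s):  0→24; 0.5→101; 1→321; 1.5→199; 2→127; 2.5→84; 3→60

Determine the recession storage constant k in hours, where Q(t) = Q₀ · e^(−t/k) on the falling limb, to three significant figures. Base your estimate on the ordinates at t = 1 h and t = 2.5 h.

k ≈ 1.12 h

On the falling limb, Q drops from 321 to 84 L/s between t = 1 h and t = 2.5 h (Δt = 1.5 h).
k = −Δt / ln(Q₂/Q₁) = −1.5 / ln(84/321) = 1.12 h.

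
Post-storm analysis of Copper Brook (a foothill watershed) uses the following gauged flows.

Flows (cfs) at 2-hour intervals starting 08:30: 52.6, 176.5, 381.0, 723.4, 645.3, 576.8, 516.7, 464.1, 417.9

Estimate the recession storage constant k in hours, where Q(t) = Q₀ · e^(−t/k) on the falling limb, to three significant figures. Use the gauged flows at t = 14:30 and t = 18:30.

k ≈ 17.7 h

On the falling limb, Q drops from 723.4 to 576.8 cfs between t = 14:30 and t = 18:30 (Δt = 4 h).
k = −Δt / ln(Q₂/Q₁) = −4 / ln(576.8/723.4) = 17.7 h.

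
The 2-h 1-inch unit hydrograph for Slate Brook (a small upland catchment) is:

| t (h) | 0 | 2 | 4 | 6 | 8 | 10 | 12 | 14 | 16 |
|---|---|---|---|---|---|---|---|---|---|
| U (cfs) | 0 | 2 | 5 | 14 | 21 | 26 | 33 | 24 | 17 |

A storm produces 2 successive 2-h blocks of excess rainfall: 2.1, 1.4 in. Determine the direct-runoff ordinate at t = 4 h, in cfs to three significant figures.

Q ≈ 13.3 cfs

By discrete convolution, Q_j = Σ (P_i / 1 in) · U_{j−i}.
At t = 4 h (j=2): Q = (2.1/1)·5 + (1.4/1)·2 = 13.3 cfs.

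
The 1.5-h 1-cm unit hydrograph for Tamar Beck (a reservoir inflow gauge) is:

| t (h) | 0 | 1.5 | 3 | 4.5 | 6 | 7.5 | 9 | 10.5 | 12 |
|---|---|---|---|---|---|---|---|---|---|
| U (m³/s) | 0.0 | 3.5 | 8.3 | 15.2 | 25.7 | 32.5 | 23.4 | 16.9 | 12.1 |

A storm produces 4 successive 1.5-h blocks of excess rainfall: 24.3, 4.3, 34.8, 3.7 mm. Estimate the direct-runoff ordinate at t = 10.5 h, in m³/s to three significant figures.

Q ≈ 174 m³/s

By discrete convolution, Q_j = Σ (P_i / 10 mm) · U_{j−i}.
At t = 10.5 h (j=7): Q = (24.3/10)·16.9 + (4.3/10)·23.4 + (34.8/10)·32.5 + (3.7/10)·25.7 = 174 m³/s.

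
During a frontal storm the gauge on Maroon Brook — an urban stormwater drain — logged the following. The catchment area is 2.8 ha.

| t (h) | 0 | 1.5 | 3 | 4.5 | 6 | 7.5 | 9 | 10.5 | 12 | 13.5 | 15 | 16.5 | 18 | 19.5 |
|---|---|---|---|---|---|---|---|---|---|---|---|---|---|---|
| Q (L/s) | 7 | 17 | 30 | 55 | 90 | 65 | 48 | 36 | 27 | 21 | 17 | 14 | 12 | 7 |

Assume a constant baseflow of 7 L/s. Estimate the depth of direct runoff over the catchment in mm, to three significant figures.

d ≈ 67.1 mm

Direct runoff: 0.0, 10.0, 23.0, 48.0, 83.0, 58.0, 41.0, 29.0, 20.0, 14.0, 10.0, 7.0, 5.0, 0.0 L/s; ΣQ_DR = 348.0 L/s.
V = ΣQ_DR · Δt = 348.0 × 5400 s = 1.879 × 10^6 L.
Over A = 2.8 ha, depth = V / A = 67.1 mm.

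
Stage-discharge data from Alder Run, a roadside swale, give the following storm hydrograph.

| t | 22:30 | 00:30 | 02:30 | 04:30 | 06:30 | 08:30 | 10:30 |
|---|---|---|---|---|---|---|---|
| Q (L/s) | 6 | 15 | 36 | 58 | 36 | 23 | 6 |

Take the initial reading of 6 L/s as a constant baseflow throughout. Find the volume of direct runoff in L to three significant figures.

Direct-runoff ordinates (Q − Q_b): 0.0, 9.0, 30.0, 52.0, 30.0, 17.0, 0.0 L/s.
ΣQ_DR = 138.0 L/s.
With Δt = 2 h = 7200 s, V = ΣQ_DR · Δt = 138.0 × 7200 = 9.94 × 10^5 L.

V ≈ 9.94 × 10^5 L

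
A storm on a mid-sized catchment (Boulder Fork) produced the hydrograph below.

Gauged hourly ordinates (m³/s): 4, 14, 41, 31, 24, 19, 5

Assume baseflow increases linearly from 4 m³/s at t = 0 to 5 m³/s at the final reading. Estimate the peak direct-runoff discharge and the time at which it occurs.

Q_p = 36.67 m³/s at t = 2 h

Subtracting baseflow gives direct-runoff ordinates: 0.00, 9.83, 36.67, 26.50, 19.33, 14.17, 0.00 m³/s.
The maximum is 36.67 m³/s, occurring at the reading for t = 2 h.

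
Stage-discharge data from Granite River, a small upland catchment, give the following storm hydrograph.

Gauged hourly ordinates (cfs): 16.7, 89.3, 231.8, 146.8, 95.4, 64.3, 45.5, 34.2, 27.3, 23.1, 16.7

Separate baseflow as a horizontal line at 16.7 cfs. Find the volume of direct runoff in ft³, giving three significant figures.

Direct-runoff ordinates (Q − Q_b): 0.0, 72.6, 215.1, 130.1, 78.7, 47.6, 28.8, 17.5, 10.6, 6.4, 0.0 cfs.
ΣQ_DR = 607.4 cfs.
With Δt = 1 h = 3600 s, V = ΣQ_DR · Δt = 607.4 × 3600 = 2.19 × 10^6 ft³.

V ≈ 2.19 × 10^6 ft³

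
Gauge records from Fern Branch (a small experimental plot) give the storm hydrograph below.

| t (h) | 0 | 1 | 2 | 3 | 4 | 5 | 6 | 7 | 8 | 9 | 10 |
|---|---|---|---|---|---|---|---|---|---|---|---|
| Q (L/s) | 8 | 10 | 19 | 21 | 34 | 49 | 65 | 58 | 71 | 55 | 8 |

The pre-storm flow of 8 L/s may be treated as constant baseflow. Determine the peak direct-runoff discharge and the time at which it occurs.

Q_p = 63.0 L/s at t = 8 h

Subtracting baseflow gives direct-runoff ordinates: 0.0, 2.0, 11.0, 13.0, 26.0, 41.0, 57.0, 50.0, 63.0, 47.0, 0.0 L/s.
The maximum is 63.0 L/s, occurring at the reading for t = 8 h.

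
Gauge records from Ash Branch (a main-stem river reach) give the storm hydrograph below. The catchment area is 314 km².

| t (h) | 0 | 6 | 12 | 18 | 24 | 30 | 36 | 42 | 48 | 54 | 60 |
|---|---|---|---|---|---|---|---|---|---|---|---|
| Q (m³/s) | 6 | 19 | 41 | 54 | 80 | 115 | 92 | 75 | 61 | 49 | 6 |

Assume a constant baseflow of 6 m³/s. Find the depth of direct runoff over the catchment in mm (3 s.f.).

d ≈ 36.6 mm

Direct runoff: 0.0, 13.0, 35.0, 48.0, 74.0, 109.0, 86.0, 69.0, 55.0, 43.0, 0.0 m³/s; ΣQ_DR = 532.0 m³/s.
V = ΣQ_DR · Δt = 532.0 × 21600 s = 1.149 × 10^7 m³.
Over A = 314 km², depth = V / A = 36.6 mm.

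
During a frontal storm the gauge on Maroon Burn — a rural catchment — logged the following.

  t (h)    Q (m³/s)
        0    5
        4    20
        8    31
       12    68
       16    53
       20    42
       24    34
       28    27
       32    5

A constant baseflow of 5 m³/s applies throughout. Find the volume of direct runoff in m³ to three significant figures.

Direct-runoff ordinates (Q − Q_b): 0.0, 15.0, 26.0, 63.0, 48.0, 37.0, 29.0, 22.0, 0.0 m³/s.
ΣQ_DR = 240.0 m³/s.
With Δt = 4 h = 14400 s, V = ΣQ_DR · Δt = 240.0 × 14400 = 3.46 × 10^6 m³.

V ≈ 3.46 × 10^6 m³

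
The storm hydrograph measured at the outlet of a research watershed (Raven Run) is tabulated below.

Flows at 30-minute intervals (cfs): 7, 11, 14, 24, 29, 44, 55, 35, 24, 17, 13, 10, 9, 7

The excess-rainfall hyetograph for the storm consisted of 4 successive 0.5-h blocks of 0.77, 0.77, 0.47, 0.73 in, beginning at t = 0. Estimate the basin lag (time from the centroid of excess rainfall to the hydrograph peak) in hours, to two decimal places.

Centroid of excess rainfall: t_c = Σ P_i·t̄_i / ΣP_i = 0.9617 h (block centres at 0.25, 0.75, 1.25, 1.75 h).
Hydrograph peak occurs at t = 3 h, so basin lag t_L = 3 − 0.9617 = 2.04 h.

t_L ≈ 2.04 h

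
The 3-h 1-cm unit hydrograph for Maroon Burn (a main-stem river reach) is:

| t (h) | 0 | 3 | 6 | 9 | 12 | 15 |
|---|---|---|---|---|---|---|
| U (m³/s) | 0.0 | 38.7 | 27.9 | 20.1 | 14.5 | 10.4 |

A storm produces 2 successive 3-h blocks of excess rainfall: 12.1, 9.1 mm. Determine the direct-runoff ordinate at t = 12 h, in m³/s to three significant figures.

By discrete convolution, Q_j = Σ (P_i / 10 mm) · U_{j−i}.
At t = 12 h (j=4): Q = (12.1/10)·14.5 + (9.1/10)·20.1 = 35.8 m³/s.

Q ≈ 35.8 m³/s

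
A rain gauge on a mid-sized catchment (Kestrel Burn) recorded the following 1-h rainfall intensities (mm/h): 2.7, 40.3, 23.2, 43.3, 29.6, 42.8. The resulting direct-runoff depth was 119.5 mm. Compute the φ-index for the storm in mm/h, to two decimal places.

Only the 5 blocks with intensity above φ contribute runoff: 40.3, 23.2, 43.3, 29.6, 42.8 mm/h.
Σ(I−φ)·Δt = d  ⇒  (40.3+23.2+43.3+29.6+42.8 − 5φ)·1 = 119.5
φ = (179.2 − 119.5/1) / 5 = 11.94 mm/h.

φ ≈ 11.94 mm/h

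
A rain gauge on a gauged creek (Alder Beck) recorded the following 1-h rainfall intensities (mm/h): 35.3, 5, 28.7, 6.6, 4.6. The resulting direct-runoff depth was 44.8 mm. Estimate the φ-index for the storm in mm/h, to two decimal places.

Only the 2 blocks with intensity above φ contribute runoff: 35.3, 28.7 mm/h.
Σ(I−φ)·Δt = d  ⇒  (35.3+28.7 − 2φ)·1 = 44.8
φ = (64.00 − 44.8/1) / 2 = 9.60 mm/h.

φ ≈ 9.60 mm/h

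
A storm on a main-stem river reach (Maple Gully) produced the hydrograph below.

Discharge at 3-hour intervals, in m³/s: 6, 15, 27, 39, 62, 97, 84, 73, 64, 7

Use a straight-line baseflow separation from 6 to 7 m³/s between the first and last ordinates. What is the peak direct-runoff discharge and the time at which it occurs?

Subtracting baseflow gives direct-runoff ordinates: 0.00, 8.89, 20.78, 32.67, 55.56, 90.44, 77.33, 66.22, 57.11, 0.00 m³/s.
The maximum is 90.44 m³/s, occurring at the reading for t = 15 h.

Q_p = 90.44 m³/s at t = 15 h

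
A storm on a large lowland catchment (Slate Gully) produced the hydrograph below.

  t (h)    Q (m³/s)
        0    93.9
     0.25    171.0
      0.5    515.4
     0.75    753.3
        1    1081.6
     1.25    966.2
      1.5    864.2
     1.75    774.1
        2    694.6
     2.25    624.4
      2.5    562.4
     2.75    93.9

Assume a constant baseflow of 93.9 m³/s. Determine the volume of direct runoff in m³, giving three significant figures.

V ≈ 5.46 × 10^6 m³

Direct-runoff ordinates (Q − Q_b): 0.0, 77.1, 421.5, 659.4, 987.7, 872.3, 770.3, 680.2, 600.7, 530.5, 468.5, 0.0 m³/s.
ΣQ_DR = 6068 m³/s.
With Δt = 0.25 h = 900 s, V = ΣQ_DR · Δt = 6068 × 900 = 5.46 × 10^6 m³.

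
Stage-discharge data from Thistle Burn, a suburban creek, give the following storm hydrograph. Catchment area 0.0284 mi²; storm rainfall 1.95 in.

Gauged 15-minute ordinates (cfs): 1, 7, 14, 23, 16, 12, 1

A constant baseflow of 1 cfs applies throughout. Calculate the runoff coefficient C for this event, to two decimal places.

ΣQ_DR = 67.00 cfs; V = ΣQ_DR·Δt = 60300 ft³.
Runoff depth d = V / A = 0.9139 in.
C = d / P = 0.9139 / 1.95 = 0.47.

C ≈ 0.47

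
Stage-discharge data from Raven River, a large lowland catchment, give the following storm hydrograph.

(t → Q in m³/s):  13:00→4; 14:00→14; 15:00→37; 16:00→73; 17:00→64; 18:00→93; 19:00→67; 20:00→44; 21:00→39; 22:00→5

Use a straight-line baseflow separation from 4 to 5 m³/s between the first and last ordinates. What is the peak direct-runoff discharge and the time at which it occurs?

Q_p = 88.44 m³/s at t = 18:00

Subtracting baseflow gives direct-runoff ordinates: 0.00, 9.89, 32.78, 68.67, 59.56, 88.44, 62.33, 39.22, 34.11, 0.00 m³/s.
The maximum is 88.44 m³/s, occurring at the reading for t = 18:00.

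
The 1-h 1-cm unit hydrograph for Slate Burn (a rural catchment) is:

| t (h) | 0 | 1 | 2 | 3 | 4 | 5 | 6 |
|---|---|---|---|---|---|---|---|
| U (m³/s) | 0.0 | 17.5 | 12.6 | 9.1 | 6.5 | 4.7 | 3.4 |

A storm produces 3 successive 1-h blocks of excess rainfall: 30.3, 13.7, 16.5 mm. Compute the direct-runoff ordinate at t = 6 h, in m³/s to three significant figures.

Q ≈ 27.5 m³/s

By discrete convolution, Q_j = Σ (P_i / 10 mm) · U_{j−i}.
At t = 6 h (j=6): Q = (30.3/10)·3.4 + (13.7/10)·4.7 + (16.5/10)·6.5 = 27.5 m³/s.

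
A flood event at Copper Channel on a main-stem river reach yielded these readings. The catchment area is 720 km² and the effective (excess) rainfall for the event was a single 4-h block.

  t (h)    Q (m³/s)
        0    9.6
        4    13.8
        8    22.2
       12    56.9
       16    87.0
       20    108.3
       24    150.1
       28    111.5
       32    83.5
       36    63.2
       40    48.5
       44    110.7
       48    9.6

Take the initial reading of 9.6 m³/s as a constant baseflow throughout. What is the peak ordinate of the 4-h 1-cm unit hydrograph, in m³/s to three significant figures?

Direct runoff: 0.0, 4.2, 12.6, 47.3, 77.4, 98.7, 140.5, 101.9, 73.9, 53.6, 38.9, 101.1, 0.0 m³/s; ΣQ_DR = 750.1 m³/s, peak = 140.5 m³/s.
Runoff depth d = ΣQ_DR·Δt / A = 750.1 × 14400 / (720 km²) = 15.00 mm.
The 1-cm UH is the DRH scaled by (10 mm)/d, so U_p = 140.5 × 10/15.00 = 93.7 m³/s.

U_p ≈ 93.7 m³/s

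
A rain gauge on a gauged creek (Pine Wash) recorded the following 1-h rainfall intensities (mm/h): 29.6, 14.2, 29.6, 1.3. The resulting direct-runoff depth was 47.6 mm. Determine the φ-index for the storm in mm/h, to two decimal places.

φ ≈ 8.60 mm/h

Only the 3 blocks with intensity above φ contribute runoff: 29.6, 14.2, 29.6 mm/h.
Σ(I−φ)·Δt = d  ⇒  (29.6+14.2+29.6 − 3φ)·1 = 47.6
φ = (73.40 − 47.6/1) / 3 = 8.60 mm/h.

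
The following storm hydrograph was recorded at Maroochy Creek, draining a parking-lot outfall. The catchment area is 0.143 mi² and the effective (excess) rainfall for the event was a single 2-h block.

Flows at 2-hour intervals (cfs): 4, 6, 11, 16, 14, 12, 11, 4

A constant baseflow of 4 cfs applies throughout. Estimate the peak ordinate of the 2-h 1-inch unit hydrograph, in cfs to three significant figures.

U_p ≈ 12.0 cfs

Direct runoff: 0.0, 2.0, 7.0, 12.0, 10.0, 8.0, 7.0, 0.0 cfs; ΣQ_DR = 46.00 cfs, peak = 12.0 cfs.
Runoff depth d = ΣQ_DR·Δt / A = 46.00 × 7200 / (0.143 mi²) = 0.9969 in.
The 1-inch UH is the DRH scaled by (1 in)/d, so U_p = 12.0 × 1/0.9969 = 12.0 cfs.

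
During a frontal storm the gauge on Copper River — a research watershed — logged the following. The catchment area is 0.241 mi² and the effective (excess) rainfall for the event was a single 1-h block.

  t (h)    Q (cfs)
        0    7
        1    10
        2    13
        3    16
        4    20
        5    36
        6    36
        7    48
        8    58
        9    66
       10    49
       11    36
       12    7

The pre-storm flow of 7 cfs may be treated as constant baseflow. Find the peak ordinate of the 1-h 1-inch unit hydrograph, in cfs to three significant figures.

U_p ≈ 29.5 cfs

Direct runoff: 0.0, 3.0, 6.0, 9.0, 13.0, 29.0, 29.0, 41.0, 51.0, 59.0, 42.0, 29.0, 0.0 cfs; ΣQ_DR = 311.0 cfs, peak = 59.0 cfs.
Runoff depth d = ΣQ_DR·Δt / A = 311.0 × 3600 / (0.241 mi²) = 2.000 in.
The 1-inch UH is the DRH scaled by (1 in)/d, so U_p = 59.0 × 1/2.000 = 29.5 cfs.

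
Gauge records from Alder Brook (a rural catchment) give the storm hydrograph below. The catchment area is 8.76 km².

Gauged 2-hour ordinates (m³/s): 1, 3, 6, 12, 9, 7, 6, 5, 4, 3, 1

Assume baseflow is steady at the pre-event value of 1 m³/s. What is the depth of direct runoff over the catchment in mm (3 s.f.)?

d ≈ 37.8 mm

Direct runoff: 0.0, 2.0, 5.0, 11.0, 8.0, 6.0, 5.0, 4.0, 3.0, 2.0, 0.0 m³/s; ΣQ_DR = 46.00 m³/s.
V = ΣQ_DR · Δt = 46.00 × 7200 s = 3.312 × 10^5 m³.
Over A = 8.76 km², depth = V / A = 37.8 mm.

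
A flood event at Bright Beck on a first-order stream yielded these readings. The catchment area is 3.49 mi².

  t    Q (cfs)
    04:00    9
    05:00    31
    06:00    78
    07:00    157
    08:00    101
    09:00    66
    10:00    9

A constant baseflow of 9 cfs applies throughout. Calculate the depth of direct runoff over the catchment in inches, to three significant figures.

Direct runoff: 0.0, 22.0, 69.0, 148.0, 92.0, 57.0, 0.0 cfs; ΣQ_DR = 388.0 cfs.
V = ΣQ_DR · Δt = 388.0 × 3600 s = 1.397 × 10^6 ft³.
Over A = 3.49 mi², depth = V / A = 0.172 in.

d ≈ 0.172 in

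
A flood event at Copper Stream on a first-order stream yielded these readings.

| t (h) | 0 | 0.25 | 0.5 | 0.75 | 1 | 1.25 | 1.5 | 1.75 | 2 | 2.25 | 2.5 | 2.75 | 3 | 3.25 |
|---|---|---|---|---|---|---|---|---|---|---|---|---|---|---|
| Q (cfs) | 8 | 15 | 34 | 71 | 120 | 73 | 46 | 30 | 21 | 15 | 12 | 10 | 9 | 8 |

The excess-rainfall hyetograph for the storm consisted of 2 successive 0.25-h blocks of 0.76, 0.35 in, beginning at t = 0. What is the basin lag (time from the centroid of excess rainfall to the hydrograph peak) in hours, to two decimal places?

Centroid of excess rainfall: t_c = Σ P_i·t̄_i / ΣP_i = 0.2038 h (block centres at 0.125, 0.375 h).
Hydrograph peak occurs at t = 1 h, so basin lag t_L = 1 − 0.2038 = 0.80 h.

t_L ≈ 0.80 h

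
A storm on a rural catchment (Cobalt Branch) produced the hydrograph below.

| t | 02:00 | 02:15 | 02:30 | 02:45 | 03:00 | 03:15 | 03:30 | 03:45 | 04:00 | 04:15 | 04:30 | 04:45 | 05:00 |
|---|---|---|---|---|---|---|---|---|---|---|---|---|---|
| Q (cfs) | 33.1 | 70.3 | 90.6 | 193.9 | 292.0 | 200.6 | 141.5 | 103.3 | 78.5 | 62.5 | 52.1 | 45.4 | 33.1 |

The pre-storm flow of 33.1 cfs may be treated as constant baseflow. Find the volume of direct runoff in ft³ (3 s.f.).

V ≈ 8.70 × 10^5 ft³

Direct-runoff ordinates (Q − Q_b): 0.0, 37.2, 57.5, 160.8, 258.9, 167.5, 108.4, 70.2, 45.4, 29.4, 19.0, 12.3, 0.0 cfs.
ΣQ_DR = 966.6 cfs.
With Δt = 0.25 h = 900 s, V = ΣQ_DR · Δt = 966.6 × 900 = 8.70 × 10^5 ft³.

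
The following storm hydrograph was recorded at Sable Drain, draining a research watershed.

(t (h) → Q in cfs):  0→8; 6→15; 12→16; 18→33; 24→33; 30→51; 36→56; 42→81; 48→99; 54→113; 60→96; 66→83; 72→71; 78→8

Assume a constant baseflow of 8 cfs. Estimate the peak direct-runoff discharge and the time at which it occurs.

Subtracting baseflow gives direct-runoff ordinates: 0.0, 7.0, 8.0, 25.0, 25.0, 43.0, 48.0, 73.0, 91.0, 105.0, 88.0, 75.0, 63.0, 0.0 cfs.
The maximum is 105.0 cfs, occurring at the reading for t = 54 h.

Q_p = 105.0 cfs at t = 54 h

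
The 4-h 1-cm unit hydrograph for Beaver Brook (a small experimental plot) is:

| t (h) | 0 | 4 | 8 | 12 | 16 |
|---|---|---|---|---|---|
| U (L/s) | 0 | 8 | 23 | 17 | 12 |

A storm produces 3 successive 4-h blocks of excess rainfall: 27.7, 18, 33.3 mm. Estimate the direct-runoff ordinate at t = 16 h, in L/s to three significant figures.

Q ≈ 140 L/s

By discrete convolution, Q_j = Σ (P_i / 10 mm) · U_{j−i}.
At t = 16 h (j=4): Q = (27.7/10)·12 + (18/10)·17 + (33.3/10)·23 = 140 L/s.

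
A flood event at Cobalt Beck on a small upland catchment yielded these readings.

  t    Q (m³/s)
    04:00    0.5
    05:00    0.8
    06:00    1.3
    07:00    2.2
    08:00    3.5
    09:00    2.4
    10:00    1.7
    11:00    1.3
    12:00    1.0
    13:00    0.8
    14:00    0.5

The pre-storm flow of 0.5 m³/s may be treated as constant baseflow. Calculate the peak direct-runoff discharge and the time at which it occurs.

Subtracting baseflow gives direct-runoff ordinates: 0.0, 0.3, 0.8, 1.7, 3.0, 1.9, 1.2, 0.8, 0.5, 0.3, 0.0 m³/s.
The maximum is 3.0 m³/s, occurring at the reading for t = 08:00.

Q_p = 3.0 m³/s at t = 08:00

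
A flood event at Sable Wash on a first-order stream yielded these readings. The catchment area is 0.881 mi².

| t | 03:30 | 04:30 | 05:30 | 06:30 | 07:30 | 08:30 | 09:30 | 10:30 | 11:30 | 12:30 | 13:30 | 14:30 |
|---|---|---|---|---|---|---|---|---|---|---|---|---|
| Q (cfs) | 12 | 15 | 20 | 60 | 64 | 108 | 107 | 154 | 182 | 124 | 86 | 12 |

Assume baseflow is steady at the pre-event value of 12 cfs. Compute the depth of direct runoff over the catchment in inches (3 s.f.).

Direct runoff: 0.0, 3.0, 8.0, 48.0, 52.0, 96.0, 95.0, 142.0, 170.0, 112.0, 74.0, 0.0 cfs; ΣQ_DR = 800.0 cfs.
V = ΣQ_DR · Δt = 800.0 × 3600 s = 2.880 × 10^6 ft³.
Over A = 0.881 mi², depth = V / A = 1.41 in.

d ≈ 1.41 in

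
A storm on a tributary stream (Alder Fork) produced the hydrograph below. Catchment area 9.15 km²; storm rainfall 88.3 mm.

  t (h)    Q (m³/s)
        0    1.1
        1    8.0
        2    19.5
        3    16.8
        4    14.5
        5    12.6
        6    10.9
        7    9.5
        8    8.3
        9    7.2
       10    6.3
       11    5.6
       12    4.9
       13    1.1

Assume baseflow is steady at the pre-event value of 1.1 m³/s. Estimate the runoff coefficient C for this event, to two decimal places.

C ≈ 0.49

ΣQ_DR = 110.9 m³/s; V = ΣQ_DR·Δt = 3.992 × 10^5 m³.
Runoff depth d = V / A = 43.63 mm.
C = d / P = 43.63 / 88.3 = 0.49.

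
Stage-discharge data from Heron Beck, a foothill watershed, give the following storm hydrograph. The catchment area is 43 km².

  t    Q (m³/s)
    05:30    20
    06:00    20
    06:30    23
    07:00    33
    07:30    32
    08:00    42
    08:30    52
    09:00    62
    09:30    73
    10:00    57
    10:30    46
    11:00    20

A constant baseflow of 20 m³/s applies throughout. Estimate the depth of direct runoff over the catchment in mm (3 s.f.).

d ≈ 10.0 mm

Direct runoff: 0.0, 0.0, 3.0, 13.0, 12.0, 22.0, 32.0, 42.0, 53.0, 37.0, 26.0, 0.0 m³/s; ΣQ_DR = 240.0 m³/s.
V = ΣQ_DR · Δt = 240.0 × 1800 s = 4.320 × 10^5 m³.
Over A = 43 km², depth = V / A = 10.0 mm.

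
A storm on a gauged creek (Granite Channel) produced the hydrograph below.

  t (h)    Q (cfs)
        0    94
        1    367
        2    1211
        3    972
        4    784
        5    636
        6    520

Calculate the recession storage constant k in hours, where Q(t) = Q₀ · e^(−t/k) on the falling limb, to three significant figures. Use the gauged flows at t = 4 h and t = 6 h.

On the falling limb, Q drops from 784 to 520 cfs between t = 4 h and t = 6 h (Δt = 2 h).
k = −Δt / ln(Q₂/Q₁) = −2 / ln(520/784) = 4.87 h.

k ≈ 4.87 h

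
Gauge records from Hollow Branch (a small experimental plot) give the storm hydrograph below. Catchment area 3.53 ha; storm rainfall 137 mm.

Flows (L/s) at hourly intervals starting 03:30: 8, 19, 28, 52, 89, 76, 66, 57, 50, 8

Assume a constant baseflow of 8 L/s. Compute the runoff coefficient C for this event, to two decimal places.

ΣQ_DR = 373.0 L/s; V = ΣQ_DR·Δt = 1.343 × 10^6 L.
Runoff depth d = V / A = 38.04 mm.
C = d / P = 38.04 / 137 = 0.28.

C ≈ 0.28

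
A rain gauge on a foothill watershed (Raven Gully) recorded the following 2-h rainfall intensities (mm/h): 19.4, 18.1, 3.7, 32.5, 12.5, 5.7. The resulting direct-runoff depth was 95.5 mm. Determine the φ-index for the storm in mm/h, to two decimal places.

φ ≈ 8.69 mm/h

Only the 4 blocks with intensity above φ contribute runoff: 19.4, 18.1, 32.5, 12.5 mm/h.
Σ(I−φ)·Δt = d  ⇒  (19.4+18.1+32.5+12.5 − 4φ)·2 = 95.5
φ = (82.50 − 95.5/2) / 4 = 8.69 mm/h.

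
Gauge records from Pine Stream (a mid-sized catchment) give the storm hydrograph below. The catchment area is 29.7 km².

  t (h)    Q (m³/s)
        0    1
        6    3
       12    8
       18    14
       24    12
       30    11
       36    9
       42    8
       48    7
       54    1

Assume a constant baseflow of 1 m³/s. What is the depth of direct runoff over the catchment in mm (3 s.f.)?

Direct runoff: 0.0, 2.0, 7.0, 13.0, 11.0, 10.0, 8.0, 7.0, 6.0, 0.0 m³/s; ΣQ_DR = 64.00 m³/s.
V = ΣQ_DR · Δt = 64.00 × 21600 s = 1.382 × 10^6 m³.
Over A = 29.7 km², depth = V / A = 46.5 mm.

d ≈ 46.5 mm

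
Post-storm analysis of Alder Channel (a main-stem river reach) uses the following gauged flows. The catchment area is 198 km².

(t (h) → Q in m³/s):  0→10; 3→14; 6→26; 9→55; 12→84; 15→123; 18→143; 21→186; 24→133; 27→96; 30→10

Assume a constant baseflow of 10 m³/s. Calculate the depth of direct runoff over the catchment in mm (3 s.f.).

d ≈ 42.0 mm

Direct runoff: 0.0, 4.0, 16.0, 45.0, 74.0, 113.0, 133.0, 176.0, 123.0, 86.0, 0.0 m³/s; ΣQ_DR = 770.0 m³/s.
V = ΣQ_DR · Δt = 770.0 × 10800 s = 8.316 × 10^6 m³.
Over A = 198 km², depth = V / A = 42.0 mm.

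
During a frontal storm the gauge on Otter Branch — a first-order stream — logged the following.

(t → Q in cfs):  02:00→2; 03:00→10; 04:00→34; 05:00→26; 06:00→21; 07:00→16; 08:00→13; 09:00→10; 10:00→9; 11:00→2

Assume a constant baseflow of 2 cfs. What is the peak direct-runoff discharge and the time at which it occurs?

Subtracting baseflow gives direct-runoff ordinates: 0.0, 8.0, 32.0, 24.0, 19.0, 14.0, 11.0, 8.0, 7.0, 0.0 cfs.
The maximum is 32.0 cfs, occurring at the reading for t = 04:00.

Q_p = 32.0 cfs at t = 04:00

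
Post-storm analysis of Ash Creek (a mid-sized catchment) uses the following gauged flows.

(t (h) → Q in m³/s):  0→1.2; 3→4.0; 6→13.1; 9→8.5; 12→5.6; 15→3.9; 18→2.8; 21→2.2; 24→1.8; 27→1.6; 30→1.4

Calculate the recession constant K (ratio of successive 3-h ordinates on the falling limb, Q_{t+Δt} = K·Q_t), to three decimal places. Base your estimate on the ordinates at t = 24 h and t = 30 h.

Using the recession-limb readings at t = 24 h and t = 30 h: Q falls from 1.8 to 1.4 m³/s over 2 intervals.
K = (Q₂/Q₁)^(1/2) = (1.4/1.8)^(1/2) = 0.882.

K ≈ 0.882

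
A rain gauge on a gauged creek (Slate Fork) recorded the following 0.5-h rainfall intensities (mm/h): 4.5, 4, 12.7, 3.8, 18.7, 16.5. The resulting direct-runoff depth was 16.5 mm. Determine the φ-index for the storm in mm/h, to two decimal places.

φ ≈ 4.97 mm/h

Only the 3 blocks with intensity above φ contribute runoff: 12.7, 18.7, 16.5 mm/h.
Σ(I−φ)·Δt = d  ⇒  (12.7+18.7+16.5 − 3φ)·0.5 = 16.5
φ = (47.90 − 16.5/0.5) / 3 = 4.97 mm/h.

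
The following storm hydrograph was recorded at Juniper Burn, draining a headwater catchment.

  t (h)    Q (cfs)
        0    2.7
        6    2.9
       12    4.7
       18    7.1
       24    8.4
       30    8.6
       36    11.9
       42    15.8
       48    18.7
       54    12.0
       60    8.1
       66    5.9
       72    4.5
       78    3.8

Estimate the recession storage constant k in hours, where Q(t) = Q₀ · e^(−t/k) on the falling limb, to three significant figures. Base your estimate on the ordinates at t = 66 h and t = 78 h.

k ≈ 27.3 h

On the falling limb, Q drops from 5.9 to 3.8 cfs between t = 66 h and t = 78 h (Δt = 12 h).
k = −Δt / ln(Q₂/Q₁) = −12 / ln(3.8/5.9) = 27.3 h.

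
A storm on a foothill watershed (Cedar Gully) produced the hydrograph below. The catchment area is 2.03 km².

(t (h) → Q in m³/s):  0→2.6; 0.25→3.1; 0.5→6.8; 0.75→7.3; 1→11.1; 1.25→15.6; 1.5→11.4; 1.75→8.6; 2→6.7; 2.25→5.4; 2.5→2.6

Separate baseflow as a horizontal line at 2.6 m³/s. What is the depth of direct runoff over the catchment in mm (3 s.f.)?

d ≈ 23.3 mm

Direct runoff: 0.0, 0.5, 4.2, 4.7, 8.5, 13.0, 8.8, 6.0, 4.1, 2.8, 0.0 m³/s; ΣQ_DR = 52.60 m³/s.
V = ΣQ_DR · Δt = 52.60 × 900 s = 47340 m³.
Over A = 2.03 km², depth = V / A = 23.3 mm.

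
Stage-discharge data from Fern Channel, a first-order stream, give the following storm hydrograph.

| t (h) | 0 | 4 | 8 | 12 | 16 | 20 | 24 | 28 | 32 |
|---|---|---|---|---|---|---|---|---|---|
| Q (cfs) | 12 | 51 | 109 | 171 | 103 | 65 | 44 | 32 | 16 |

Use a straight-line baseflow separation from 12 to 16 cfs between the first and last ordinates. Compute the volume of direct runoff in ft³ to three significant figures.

V ≈ 6.87 × 10^6 ft³

Direct-runoff ordinates (Q − Q_b): 0.00, 38.50, 96.00, 157.50, 89.00, 50.50, 29.00, 16.50, 0.00 cfs.
ΣQ_DR = 477.0 cfs.
With Δt = 4 h = 14400 s, V = ΣQ_DR · Δt = 477.0 × 14400 = 6.87 × 10^6 ft³.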